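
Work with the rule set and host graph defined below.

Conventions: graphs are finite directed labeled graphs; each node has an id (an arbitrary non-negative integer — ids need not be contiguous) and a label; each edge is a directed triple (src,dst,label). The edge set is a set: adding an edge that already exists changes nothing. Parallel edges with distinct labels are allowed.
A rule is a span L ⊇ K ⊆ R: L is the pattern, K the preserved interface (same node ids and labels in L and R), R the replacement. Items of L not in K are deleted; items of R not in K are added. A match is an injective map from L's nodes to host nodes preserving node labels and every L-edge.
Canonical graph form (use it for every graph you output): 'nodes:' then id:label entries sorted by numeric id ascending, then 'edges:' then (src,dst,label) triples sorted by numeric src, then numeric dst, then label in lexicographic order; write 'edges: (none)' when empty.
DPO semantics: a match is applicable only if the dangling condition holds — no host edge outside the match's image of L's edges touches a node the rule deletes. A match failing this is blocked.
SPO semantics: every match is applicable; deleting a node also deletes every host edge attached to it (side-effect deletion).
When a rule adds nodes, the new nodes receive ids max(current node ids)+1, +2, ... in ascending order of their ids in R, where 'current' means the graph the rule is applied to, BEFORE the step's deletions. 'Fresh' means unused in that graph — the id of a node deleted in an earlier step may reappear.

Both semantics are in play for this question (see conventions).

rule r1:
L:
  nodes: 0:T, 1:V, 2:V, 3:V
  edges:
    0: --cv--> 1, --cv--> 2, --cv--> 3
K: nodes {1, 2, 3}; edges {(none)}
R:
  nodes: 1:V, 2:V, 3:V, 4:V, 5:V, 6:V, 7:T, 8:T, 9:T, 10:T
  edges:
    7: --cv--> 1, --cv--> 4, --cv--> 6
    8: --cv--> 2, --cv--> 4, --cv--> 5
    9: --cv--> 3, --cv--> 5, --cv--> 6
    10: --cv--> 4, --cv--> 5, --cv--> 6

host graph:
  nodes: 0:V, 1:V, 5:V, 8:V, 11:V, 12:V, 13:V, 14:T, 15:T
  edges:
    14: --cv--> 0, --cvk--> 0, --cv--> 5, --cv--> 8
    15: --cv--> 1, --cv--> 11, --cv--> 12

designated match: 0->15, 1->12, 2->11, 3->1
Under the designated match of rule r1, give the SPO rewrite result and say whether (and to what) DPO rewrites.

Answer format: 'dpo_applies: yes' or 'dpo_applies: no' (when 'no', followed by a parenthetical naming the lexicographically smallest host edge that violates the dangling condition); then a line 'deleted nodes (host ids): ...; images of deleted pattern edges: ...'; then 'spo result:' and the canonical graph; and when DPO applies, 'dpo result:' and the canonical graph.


dpo_applies: yes
deleted nodes (host ids): 15; images of deleted pattern edges: (15,1,cv); (15,11,cv); (15,12,cv)
spo result:
nodes: 0:V, 1:V, 5:V, 8:V, 11:V, 12:V, 13:V, 14:T, 16:V, 17:V, 18:V, 19:T, 20:T, 21:T, 22:T
edges: (14,0,cv); (14,0,cvk); (14,5,cv); (14,8,cv); (19,12,cv); (19,16,cv); (19,18,cv); (20,11,cv); (20,16,cv); (20,17,cv); (21,1,cv); (21,17,cv); (21,18,cv); (22,16,cv); (22,17,cv); (22,18,cv)
dpo result:
nodes: 0:V, 1:V, 5:V, 8:V, 11:V, 12:V, 13:V, 14:T, 16:V, 17:V, 18:V, 19:T, 20:T, 21:T, 22:T
edges: (14,0,cv); (14,0,cvk); (14,5,cv); (14,8,cv); (19,12,cv); (19,16,cv); (19,18,cv); (20,11,cv); (20,16,cv); (20,17,cv); (21,1,cv); (21,17,cv); (21,18,cv); (22,16,cv); (22,17,cv); (22,18,cv)


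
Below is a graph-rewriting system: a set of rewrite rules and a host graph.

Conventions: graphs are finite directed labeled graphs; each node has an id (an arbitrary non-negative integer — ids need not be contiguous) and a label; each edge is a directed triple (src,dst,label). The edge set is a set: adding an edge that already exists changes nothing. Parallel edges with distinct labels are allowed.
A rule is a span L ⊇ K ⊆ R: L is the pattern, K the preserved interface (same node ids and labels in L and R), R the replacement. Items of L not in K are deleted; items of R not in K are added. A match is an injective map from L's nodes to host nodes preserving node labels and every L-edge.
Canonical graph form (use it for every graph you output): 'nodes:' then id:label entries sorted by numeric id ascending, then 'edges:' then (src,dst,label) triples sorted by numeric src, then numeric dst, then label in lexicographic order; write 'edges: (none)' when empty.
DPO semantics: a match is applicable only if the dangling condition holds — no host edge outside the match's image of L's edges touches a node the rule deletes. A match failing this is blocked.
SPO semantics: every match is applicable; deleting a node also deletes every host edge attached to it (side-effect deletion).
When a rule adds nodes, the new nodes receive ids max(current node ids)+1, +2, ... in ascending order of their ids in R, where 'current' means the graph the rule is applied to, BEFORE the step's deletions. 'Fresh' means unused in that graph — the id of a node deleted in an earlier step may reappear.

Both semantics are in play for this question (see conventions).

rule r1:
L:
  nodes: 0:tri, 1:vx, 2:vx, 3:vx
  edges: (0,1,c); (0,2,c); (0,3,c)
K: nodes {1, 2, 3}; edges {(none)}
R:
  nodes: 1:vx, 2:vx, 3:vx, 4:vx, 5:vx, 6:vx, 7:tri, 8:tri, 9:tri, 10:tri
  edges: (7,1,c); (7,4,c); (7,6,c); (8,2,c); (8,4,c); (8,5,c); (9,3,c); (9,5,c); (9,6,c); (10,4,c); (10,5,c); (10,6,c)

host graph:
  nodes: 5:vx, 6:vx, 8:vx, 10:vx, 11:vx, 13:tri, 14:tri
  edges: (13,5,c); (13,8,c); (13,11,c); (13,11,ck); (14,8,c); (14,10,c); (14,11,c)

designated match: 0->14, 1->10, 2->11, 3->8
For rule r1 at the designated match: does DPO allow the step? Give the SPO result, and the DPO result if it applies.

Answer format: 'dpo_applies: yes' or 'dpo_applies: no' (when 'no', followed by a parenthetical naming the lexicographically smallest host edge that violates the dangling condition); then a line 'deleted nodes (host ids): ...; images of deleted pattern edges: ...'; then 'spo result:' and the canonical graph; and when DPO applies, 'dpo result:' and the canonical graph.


dpo_applies: yes
deleted nodes (host ids): 14; images of deleted pattern edges: (14,8,c); (14,10,c); (14,11,c)
spo result:
nodes: 5:vx, 6:vx, 8:vx, 10:vx, 11:vx, 13:tri, 15:vx, 16:vx, 17:vx, 18:tri, 19:tri, 20:tri, 21:tri
edges: (13,5,c); (13,8,c); (13,11,c); (13,11,ck); (18,10,c); (18,15,c); (18,17,c); (19,11,c); (19,15,c); (19,16,c); (20,8,c); (20,16,c); (20,17,c); (21,15,c); (21,16,c); (21,17,c)
dpo result:
nodes: 5:vx, 6:vx, 8:vx, 10:vx, 11:vx, 13:tri, 15:vx, 16:vx, 17:vx, 18:tri, 19:tri, 20:tri, 21:tri
edges: (13,5,c); (13,8,c); (13,11,c); (13,11,ck); (18,10,c); (18,15,c); (18,17,c); (19,11,c); (19,15,c); (19,16,c); (20,8,c); (20,16,c); (20,17,c); (21,15,c); (21,16,c); (21,17,c)


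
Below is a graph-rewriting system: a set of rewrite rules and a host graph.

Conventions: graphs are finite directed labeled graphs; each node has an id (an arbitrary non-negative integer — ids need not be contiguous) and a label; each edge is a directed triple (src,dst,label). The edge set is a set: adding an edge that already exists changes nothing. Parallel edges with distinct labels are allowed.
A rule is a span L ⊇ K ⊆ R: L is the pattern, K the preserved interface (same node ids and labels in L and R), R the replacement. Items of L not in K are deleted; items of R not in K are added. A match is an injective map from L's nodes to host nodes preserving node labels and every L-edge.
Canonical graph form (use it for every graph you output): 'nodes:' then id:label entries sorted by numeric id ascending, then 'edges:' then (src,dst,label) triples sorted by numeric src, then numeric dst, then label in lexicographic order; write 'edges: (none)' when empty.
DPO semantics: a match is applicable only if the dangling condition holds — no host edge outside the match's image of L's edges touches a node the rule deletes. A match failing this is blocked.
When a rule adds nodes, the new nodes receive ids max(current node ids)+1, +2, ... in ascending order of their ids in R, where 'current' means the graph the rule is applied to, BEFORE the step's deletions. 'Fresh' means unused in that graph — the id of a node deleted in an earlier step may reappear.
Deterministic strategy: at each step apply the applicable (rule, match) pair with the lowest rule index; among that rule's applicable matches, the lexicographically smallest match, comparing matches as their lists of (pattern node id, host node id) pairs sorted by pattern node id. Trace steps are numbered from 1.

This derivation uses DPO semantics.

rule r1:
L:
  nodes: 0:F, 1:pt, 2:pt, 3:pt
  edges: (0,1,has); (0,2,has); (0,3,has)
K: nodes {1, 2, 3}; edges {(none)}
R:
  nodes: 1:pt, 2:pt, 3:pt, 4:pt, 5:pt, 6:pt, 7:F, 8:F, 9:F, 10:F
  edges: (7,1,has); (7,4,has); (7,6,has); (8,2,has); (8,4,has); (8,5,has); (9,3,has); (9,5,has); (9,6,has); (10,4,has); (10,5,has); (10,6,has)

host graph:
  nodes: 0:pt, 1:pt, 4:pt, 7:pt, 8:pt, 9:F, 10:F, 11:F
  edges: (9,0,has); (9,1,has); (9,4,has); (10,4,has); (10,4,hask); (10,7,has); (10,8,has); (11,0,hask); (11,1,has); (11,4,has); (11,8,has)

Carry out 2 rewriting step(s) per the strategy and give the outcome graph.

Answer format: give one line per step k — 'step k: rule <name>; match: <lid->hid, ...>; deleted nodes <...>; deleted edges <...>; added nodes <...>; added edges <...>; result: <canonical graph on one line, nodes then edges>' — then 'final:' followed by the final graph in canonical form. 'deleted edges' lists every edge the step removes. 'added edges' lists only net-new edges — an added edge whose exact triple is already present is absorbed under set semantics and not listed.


step 1: rule r1; match: 0->9, 1->0, 2->1, 3->4; deleted nodes 9; deleted edges (9,0,has); (9,1,has); (9,4,has); added nodes 12, 13, 14, 15, 16, 17, 18; added edges (15,0,has); (15,12,has); (15,14,has); (16,1,has); (16,12,has); (16,13,has); (17,4,has); (17,13,has); (17,14,has); (18,12,has); (18,13,has); (18,14,has); result: nodes: 0:pt, 1:pt, 4:pt, 7:pt, 8:pt, 10:F, 11:F, 12:pt, 13:pt, 14:pt, 15:F, 16:F, 17:F, 18:F edges: (10,4,has); (10,4,hask); (10,7,has); (10,8,has); (11,0,hask); (11,1,has); (11,4,has); (11,8,has); (15,0,has); (15,12,has); (15,14,has); (16,1,has); (16,12,has); (16,13,has); (17,4,has); (17,13,has); (17,14,has); (18,12,has); (18,13,has); (18,14,has)
step 2: rule r1; match: 0->15, 1->0, 2->12, 3->14; deleted nodes 15; deleted edges (15,0,has); (15,12,has); (15,14,has); added nodes 19, 20, 21, 22, 23, 24, 25; added edges (22,0,has); (22,19,has); (22,21,has); (23,12,has); (23,19,has); (23,20,has); (24,14,has); (24,20,has); (24,21,has); (25,19,has); (25,20,has); (25,21,has); result: nodes: 0:pt, 1:pt, 4:pt, 7:pt, 8:pt, 10:F, 11:F, 12:pt, 13:pt, 14:pt, 16:F, 17:F, 18:F, 19:pt, 20:pt, 21:pt, 22:F, 23:F, 24:F, 25:F edges: (10,4,has); (10,4,hask); (10,7,has); (10,8,has); (11,0,hask); (11,1,has); (11,4,has); (11,8,has); (16,1,has); (16,12,has); (16,13,has); (17,4,has); (17,13,has); (17,14,has); (18,12,has); (18,13,has); (18,14,has); (22,0,has); (22,19,has); (22,21,has); (23,12,has); (23,19,has); (23,20,has); (24,14,has); (24,20,has); (24,21,has); (25,19,has); (25,20,has); (25,21,has)
final:
nodes: 0:pt, 1:pt, 4:pt, 7:pt, 8:pt, 10:F, 11:F, 12:pt, 13:pt, 14:pt, 16:F, 17:F, 18:F, 19:pt, 20:pt, 21:pt, 22:F, 23:F, 24:F, 25:F
edges: (10,4,has); (10,4,hask); (10,7,has); (10,8,has); (11,0,hask); (11,1,has); (11,4,has); (11,8,has); (16,1,has); (16,12,has); (16,13,has); (17,4,has); (17,13,has); (17,14,has); (18,12,has); (18,13,has); (18,14,has); (22,0,has); (22,19,has); (22,21,has); (23,12,has); (23,19,has); (23,20,has); (24,14,has); (24,20,has); (24,21,has); (25,19,has); (25,20,has); (25,21,has)


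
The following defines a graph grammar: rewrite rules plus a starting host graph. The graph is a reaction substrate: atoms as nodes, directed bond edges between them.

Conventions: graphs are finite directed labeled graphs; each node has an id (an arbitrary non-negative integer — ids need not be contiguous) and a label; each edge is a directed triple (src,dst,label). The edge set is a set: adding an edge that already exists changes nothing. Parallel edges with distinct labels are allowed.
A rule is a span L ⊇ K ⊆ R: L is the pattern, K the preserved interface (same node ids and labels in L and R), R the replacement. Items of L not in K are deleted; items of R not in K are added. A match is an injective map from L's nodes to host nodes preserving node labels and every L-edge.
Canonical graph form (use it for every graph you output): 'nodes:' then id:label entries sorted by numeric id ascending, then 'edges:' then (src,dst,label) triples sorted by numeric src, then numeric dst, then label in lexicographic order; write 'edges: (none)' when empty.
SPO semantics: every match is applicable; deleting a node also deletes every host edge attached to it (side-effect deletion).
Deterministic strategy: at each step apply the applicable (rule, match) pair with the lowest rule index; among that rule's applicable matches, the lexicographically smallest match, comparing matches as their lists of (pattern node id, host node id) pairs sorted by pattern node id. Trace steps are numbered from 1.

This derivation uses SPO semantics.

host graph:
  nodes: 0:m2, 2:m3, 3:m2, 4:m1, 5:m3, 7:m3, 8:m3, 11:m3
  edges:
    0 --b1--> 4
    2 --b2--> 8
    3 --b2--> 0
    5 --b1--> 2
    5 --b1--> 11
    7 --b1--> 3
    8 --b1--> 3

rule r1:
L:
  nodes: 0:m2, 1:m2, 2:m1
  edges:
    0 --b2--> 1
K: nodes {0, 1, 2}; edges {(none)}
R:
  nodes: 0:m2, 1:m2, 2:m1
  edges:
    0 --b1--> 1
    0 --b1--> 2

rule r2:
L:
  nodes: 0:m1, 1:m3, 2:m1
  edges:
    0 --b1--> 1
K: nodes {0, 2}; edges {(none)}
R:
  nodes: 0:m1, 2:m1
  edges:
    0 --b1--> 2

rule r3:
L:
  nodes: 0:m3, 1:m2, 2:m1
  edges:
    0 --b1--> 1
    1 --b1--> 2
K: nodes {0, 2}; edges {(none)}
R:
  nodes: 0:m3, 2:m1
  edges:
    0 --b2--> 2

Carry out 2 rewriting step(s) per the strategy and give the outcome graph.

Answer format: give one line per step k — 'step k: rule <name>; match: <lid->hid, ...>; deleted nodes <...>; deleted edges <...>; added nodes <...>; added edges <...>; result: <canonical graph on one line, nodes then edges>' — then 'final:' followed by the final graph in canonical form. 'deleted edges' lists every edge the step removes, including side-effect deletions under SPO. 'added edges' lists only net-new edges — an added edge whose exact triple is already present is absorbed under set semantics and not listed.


step 1: rule r1; match: 0->3, 1->0, 2->4; deleted nodes (none); deleted edges (3,0,b2); added nodes (none); added edges (3,0,b1); (3,4,b1); result: nodes: 0:m2, 2:m3, 3:m2, 4:m1, 5:m3, 7:m3, 8:m3, 11:m3 edges: (0,4,b1); (2,8,b2); (3,0,b1); (3,4,b1); (5,2,b1); (5,11,b1); (7,3,b1); (8,3,b1)
step 2: rule r3; match: 0->7, 1->3, 2->4; deleted nodes 3; deleted edges (3,0,b1); (3,4,b1); (7,3,b1); (8,3,b1); added nodes (none); added edges (7,4,b2); result: nodes: 0:m2, 2:m3, 4:m1, 5:m3, 7:m3, 8:m3, 11:m3 edges: (0,4,b1); (2,8,b2); (5,2,b1); (5,11,b1); (7,4,b2)
final:
nodes: 0:m2, 2:m3, 4:m1, 5:m3, 7:m3, 8:m3, 11:m3
edges: (0,4,b1); (2,8,b2); (5,2,b1); (5,11,b1); (7,4,b2)


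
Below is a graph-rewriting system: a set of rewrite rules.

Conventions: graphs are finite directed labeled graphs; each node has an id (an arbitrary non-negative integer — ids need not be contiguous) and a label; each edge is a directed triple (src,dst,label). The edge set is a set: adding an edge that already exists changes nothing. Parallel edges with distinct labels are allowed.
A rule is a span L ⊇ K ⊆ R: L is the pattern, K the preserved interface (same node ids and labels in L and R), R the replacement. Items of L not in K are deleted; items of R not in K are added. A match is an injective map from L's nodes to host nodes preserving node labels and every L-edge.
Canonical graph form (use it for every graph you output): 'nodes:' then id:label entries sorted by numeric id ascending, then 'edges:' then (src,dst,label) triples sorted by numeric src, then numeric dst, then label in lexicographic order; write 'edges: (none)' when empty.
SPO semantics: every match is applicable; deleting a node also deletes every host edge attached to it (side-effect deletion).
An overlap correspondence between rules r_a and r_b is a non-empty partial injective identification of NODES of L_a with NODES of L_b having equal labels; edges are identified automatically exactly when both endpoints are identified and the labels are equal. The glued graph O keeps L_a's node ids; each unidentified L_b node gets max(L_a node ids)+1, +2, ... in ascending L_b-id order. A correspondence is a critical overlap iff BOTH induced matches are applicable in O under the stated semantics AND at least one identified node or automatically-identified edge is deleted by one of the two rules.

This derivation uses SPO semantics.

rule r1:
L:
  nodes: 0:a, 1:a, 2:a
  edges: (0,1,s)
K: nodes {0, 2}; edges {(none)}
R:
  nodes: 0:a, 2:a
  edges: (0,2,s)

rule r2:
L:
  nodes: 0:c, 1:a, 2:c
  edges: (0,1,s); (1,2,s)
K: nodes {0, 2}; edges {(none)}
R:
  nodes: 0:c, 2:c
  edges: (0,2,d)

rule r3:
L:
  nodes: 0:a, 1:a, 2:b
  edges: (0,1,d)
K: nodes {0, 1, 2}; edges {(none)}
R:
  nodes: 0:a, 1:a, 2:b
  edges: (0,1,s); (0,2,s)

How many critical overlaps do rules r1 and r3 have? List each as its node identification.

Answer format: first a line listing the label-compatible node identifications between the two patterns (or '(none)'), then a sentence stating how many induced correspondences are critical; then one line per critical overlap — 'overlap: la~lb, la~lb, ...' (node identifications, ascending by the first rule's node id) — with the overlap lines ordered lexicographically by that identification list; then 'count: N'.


label-compatible node identifications between L(r1) and L(r3): 0~0, 0~1, 1~0, 1~1, 2~0, 2~1
6 of the induced correspondences are critical overlaps of r1 and r3.
overlap: 0~0, 1~1
overlap: 0~1, 1~0
overlap: 1~0
overlap: 1~0, 2~1
overlap: 1~1
overlap: 1~1, 2~0
count: 6


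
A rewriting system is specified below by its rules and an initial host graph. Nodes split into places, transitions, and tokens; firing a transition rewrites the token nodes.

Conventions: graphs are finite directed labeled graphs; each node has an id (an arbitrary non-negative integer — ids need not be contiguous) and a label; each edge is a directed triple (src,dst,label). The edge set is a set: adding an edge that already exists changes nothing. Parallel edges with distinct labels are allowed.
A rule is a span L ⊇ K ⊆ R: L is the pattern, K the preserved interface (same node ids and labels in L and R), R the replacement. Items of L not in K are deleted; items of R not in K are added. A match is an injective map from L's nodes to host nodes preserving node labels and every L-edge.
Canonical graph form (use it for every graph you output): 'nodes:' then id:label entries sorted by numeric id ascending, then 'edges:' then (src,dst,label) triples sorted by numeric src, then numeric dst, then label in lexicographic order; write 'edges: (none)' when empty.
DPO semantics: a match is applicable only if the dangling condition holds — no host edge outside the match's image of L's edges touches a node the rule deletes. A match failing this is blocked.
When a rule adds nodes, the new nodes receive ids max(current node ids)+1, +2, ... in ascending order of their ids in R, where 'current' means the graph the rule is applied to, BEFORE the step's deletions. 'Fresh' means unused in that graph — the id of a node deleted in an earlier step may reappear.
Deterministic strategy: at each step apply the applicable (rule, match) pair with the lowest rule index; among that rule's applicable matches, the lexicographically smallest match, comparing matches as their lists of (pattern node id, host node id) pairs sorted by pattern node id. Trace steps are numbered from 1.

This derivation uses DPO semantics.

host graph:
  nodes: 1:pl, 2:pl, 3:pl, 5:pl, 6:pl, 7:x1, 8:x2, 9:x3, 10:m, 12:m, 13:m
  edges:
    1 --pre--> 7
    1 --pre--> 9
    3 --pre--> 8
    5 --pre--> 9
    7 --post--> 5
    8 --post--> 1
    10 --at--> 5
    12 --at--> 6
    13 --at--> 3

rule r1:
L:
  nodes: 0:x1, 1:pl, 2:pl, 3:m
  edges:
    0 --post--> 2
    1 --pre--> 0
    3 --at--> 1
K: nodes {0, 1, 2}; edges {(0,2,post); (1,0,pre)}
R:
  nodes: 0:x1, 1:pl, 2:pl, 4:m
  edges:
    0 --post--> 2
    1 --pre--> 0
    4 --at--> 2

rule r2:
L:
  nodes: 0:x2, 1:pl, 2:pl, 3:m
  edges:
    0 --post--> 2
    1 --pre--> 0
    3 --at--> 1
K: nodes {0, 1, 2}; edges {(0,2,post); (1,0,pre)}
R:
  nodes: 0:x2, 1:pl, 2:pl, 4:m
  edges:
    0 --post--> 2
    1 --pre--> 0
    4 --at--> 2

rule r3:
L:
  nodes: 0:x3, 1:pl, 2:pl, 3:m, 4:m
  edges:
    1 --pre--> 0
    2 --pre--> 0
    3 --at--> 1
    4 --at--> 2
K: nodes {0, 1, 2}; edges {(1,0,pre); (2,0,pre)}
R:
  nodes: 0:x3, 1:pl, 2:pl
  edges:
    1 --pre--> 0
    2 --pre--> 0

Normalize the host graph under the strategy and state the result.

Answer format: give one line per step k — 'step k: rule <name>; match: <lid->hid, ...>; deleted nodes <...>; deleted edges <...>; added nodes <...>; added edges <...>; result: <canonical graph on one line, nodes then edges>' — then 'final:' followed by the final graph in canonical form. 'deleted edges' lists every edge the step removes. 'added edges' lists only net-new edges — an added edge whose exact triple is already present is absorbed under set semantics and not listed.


step 1: rule r2; match: 0->8, 1->3, 2->1, 3->13; deleted nodes 13; deleted edges (13,3,at); added nodes 14; added edges (14,1,at); result: nodes: 1:pl, 2:pl, 3:pl, 5:pl, 6:pl, 7:x1, 8:x2, 9:x3, 10:m, 12:m, 14:m edges: (1,7,pre); (1,9,pre); (3,8,pre); (5,9,pre); (7,5,post); (8,1,post); (10,5,at); (12,6,at); (14,1,at)
step 2: rule r1; match: 0->7, 1->1, 2->5, 3->14; deleted nodes 14; deleted edges (14,1,at); added nodes 15; added edges (15,5,at); result: nodes: 1:pl, 2:pl, 3:pl, 5:pl, 6:pl, 7:x1, 8:x2, 9:x3, 10:m, 12:m, 15:m edges: (1,7,pre); (1,9,pre); (3,8,pre); (5,9,pre); (7,5,post); (8,1,post); (10,5,at); (12,6,at); (15,5,at)
final:
nodes: 1:pl, 2:pl, 3:pl, 5:pl, 6:pl, 7:x1, 8:x2, 9:x3, 10:m, 12:m, 15:m
edges: (1,7,pre); (1,9,pre); (3,8,pre); (5,9,pre); (7,5,post); (8,1,post); (10,5,at); (12,6,at); (15,5,at)


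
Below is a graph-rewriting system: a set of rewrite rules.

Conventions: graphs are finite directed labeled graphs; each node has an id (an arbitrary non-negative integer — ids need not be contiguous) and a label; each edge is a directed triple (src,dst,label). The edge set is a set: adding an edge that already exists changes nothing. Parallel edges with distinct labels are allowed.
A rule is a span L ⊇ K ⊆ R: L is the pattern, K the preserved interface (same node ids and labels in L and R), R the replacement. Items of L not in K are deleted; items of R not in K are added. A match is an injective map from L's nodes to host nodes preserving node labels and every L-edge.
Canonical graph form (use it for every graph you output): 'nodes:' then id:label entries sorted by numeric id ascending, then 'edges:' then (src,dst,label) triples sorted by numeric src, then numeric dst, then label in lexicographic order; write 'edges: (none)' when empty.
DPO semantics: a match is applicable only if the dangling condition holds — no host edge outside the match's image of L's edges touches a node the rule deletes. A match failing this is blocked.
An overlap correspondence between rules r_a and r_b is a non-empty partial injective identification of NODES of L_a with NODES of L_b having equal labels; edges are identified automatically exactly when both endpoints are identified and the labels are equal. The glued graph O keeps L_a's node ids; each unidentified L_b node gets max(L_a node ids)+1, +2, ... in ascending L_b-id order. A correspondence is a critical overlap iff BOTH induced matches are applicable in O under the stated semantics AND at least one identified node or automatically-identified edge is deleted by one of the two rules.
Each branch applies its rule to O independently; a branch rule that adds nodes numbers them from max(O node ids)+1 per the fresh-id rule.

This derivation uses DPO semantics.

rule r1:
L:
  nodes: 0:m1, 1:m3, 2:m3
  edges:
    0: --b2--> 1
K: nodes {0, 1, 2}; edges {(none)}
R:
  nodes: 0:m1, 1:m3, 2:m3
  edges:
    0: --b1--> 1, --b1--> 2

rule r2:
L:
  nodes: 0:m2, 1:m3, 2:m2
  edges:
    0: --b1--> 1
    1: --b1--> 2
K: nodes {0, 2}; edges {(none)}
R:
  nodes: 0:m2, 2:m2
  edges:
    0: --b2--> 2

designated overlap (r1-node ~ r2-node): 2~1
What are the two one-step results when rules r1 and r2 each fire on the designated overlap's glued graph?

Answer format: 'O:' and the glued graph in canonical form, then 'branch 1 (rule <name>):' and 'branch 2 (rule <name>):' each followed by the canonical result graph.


O:
nodes: 0:m1, 1:m3, 2:m3, 3:m2, 4:m2
edges: (0,1,b2); (2,4,b1); (3,2,b1)
branch 1 (rule r1):
nodes: 0:m1, 1:m3, 2:m3, 3:m2, 4:m2
edges: (0,1,b1); (0,2,b1); (2,4,b1); (3,2,b1)
branch 2 (rule r2):
nodes: 0:m1, 1:m3, 3:m2, 4:m2
edges: (0,1,b2); (3,4,b2)


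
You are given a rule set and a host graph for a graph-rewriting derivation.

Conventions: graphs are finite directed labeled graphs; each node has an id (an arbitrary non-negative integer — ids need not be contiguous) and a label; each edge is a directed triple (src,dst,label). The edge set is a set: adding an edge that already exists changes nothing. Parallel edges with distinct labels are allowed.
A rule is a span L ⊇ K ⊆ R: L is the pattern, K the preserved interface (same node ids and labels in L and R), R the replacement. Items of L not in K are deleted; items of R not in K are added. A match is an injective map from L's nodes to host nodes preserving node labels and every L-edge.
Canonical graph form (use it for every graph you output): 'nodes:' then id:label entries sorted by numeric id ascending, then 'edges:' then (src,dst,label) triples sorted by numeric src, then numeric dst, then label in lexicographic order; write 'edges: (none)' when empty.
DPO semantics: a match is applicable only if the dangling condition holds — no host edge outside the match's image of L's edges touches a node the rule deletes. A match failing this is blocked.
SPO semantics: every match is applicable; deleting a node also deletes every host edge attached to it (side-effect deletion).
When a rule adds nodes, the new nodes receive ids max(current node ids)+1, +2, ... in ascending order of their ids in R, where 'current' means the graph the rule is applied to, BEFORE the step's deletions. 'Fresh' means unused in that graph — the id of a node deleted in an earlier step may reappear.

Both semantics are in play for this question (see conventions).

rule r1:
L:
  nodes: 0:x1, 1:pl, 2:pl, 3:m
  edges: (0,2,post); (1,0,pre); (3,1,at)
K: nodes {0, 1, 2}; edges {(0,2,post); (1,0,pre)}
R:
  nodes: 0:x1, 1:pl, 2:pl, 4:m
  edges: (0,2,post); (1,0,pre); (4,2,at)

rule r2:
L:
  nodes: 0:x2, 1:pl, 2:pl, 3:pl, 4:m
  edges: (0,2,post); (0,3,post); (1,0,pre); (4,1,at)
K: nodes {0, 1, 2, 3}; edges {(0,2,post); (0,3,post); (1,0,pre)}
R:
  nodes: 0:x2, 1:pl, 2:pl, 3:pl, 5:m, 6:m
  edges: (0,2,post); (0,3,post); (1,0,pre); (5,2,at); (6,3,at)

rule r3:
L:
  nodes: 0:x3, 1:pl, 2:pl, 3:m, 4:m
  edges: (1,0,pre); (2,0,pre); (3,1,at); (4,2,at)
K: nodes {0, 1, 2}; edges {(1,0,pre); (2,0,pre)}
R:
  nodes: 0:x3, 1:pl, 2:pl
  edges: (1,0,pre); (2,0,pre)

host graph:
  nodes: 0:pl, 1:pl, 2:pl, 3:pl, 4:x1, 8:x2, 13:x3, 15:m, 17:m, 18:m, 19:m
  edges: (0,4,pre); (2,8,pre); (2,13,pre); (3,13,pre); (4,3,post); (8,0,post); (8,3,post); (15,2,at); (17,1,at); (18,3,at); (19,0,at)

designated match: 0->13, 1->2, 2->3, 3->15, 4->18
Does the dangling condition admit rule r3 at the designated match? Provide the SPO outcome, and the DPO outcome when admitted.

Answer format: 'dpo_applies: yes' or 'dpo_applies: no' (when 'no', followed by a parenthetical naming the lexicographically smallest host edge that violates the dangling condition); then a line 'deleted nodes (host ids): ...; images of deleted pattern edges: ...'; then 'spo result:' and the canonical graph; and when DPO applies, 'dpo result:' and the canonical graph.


dpo_applies: yes
deleted nodes (host ids): 15, 18; images of deleted pattern edges: (15,2,at); (18,3,at)
spo result:
nodes: 0:pl, 1:pl, 2:pl, 3:pl, 4:x1, 8:x2, 13:x3, 17:m, 19:m
edges: (0,4,pre); (2,8,pre); (2,13,pre); (3,13,pre); (4,3,post); (8,0,post); (8,3,post); (17,1,at); (19,0,at)
dpo result:
nodes: 0:pl, 1:pl, 2:pl, 3:pl, 4:x1, 8:x2, 13:x3, 17:m, 19:m
edges: (0,4,pre); (2,8,pre); (2,13,pre); (3,13,pre); (4,3,post); (8,0,post); (8,3,post); (17,1,at); (19,0,at)


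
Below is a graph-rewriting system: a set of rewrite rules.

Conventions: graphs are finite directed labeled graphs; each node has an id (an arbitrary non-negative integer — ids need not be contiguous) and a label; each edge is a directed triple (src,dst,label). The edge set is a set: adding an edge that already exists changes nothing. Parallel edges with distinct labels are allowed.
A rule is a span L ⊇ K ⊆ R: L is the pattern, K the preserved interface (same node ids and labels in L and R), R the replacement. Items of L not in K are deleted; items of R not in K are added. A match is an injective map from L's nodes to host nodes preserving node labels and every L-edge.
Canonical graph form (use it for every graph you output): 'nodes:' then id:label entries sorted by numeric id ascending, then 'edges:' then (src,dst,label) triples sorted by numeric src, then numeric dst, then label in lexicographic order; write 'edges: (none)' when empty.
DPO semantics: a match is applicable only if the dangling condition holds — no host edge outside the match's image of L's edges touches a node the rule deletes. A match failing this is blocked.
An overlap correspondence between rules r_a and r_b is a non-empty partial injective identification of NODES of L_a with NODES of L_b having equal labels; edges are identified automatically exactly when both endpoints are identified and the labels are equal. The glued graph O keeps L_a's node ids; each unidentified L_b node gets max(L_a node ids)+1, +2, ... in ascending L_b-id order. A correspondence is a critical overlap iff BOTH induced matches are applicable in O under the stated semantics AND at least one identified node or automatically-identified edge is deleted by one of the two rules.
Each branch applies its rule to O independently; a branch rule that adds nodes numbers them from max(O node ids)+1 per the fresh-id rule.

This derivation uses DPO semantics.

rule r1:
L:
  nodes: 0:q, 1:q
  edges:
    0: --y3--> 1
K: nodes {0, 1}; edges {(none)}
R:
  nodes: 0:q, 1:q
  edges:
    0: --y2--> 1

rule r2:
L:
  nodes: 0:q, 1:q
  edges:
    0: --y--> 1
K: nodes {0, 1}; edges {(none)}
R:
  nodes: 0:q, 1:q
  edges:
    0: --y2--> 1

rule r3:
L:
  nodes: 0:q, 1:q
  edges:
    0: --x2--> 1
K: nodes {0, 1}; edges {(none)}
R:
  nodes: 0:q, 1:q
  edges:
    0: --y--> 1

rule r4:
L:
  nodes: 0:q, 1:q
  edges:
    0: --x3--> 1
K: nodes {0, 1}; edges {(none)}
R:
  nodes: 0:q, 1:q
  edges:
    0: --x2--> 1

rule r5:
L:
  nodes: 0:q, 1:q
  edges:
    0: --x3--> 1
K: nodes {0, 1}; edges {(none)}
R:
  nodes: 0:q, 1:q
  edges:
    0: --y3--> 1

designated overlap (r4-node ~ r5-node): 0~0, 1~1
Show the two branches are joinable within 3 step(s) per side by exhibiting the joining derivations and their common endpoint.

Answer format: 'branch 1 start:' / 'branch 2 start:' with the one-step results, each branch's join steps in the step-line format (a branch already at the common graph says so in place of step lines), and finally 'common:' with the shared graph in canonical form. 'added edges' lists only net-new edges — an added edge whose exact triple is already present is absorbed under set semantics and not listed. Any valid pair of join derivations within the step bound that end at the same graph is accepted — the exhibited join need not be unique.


branch 1 start:
nodes: 0:q, 1:q
edges: (0,1,x2)
branch 2 start:
nodes: 0:q, 1:q
edges: (0,1,y3)
branch 1 step 1: rule r3; match: 0->0, 1->1; deleted nodes (none); deleted edges (0,1,x2); added nodes (none); added edges (0,1,y); result: nodes: 0:q, 1:q edges: (0,1,y)
branch 1 step 2: rule r2; match: 0->0, 1->1; deleted nodes (none); deleted edges (0,1,y); added nodes (none); added edges (0,1,y2); result: nodes: 0:q, 1:q edges: (0,1,y2)
branch 2 step 1: rule r1; match: 0->0, 1->1; deleted nodes (none); deleted edges (0,1,y3); added nodes (none); added edges (0,1,y2); result: nodes: 0:q, 1:q edges: (0,1,y2)
common:
nodes: 0:q, 1:q
edges: (0,1,y2)


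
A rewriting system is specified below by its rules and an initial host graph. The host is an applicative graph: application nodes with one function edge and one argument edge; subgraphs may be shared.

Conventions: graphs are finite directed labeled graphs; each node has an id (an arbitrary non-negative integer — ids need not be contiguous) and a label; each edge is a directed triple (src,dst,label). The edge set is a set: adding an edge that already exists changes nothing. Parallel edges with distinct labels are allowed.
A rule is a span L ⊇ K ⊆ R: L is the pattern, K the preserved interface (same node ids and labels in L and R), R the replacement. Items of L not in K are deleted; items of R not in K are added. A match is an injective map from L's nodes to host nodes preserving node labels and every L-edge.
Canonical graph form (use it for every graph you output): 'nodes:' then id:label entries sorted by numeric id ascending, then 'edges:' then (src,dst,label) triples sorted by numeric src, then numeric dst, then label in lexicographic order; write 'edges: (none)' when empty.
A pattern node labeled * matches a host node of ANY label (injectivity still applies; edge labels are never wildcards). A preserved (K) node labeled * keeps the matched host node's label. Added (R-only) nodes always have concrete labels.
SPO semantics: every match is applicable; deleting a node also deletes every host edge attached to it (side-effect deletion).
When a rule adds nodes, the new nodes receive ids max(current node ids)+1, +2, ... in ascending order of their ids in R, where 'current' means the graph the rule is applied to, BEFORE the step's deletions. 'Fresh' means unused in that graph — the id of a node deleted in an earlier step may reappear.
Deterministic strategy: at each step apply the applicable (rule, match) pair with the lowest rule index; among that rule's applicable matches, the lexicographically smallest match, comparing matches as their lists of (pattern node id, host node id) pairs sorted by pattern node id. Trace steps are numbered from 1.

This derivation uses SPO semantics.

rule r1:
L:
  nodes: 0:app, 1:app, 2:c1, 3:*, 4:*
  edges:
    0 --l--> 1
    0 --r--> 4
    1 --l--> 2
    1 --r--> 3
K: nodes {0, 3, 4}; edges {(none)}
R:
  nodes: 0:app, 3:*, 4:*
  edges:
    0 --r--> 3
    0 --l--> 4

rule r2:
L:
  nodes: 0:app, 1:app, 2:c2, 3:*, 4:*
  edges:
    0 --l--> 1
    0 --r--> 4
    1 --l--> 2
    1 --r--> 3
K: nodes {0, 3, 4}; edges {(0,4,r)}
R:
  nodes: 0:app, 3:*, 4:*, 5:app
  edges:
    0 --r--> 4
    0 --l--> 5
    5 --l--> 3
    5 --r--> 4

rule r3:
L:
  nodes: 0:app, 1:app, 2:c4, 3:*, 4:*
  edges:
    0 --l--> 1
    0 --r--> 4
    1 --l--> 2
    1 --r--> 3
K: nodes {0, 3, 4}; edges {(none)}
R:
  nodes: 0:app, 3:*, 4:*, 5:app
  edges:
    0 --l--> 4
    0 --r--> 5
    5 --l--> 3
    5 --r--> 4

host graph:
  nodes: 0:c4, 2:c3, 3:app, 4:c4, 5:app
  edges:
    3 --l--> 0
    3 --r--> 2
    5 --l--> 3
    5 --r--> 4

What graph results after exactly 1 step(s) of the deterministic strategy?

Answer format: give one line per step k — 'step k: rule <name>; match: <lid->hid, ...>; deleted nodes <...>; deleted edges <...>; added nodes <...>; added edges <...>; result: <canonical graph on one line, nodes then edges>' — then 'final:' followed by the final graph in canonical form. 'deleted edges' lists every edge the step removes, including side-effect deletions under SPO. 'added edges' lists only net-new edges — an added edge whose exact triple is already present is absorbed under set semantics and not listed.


step 1: rule r3; match: 0->5, 1->3, 2->0, 3->2, 4->4; deleted nodes 0, 3; deleted edges (3,0,l); (3,2,r); (5,3,l); (5,4,r); added nodes 6; added edges (5,4,l); (5,6,r); (6,2,l); (6,4,r); result: nodes: 2:c3, 4:c4, 5:app, 6:app edges: (5,4,l); (5,6,r); (6,2,l); (6,4,r)
final:
nodes: 2:c3, 4:c4, 5:app, 6:app
edges: (5,4,l); (5,6,r); (6,2,l); (6,4,r)


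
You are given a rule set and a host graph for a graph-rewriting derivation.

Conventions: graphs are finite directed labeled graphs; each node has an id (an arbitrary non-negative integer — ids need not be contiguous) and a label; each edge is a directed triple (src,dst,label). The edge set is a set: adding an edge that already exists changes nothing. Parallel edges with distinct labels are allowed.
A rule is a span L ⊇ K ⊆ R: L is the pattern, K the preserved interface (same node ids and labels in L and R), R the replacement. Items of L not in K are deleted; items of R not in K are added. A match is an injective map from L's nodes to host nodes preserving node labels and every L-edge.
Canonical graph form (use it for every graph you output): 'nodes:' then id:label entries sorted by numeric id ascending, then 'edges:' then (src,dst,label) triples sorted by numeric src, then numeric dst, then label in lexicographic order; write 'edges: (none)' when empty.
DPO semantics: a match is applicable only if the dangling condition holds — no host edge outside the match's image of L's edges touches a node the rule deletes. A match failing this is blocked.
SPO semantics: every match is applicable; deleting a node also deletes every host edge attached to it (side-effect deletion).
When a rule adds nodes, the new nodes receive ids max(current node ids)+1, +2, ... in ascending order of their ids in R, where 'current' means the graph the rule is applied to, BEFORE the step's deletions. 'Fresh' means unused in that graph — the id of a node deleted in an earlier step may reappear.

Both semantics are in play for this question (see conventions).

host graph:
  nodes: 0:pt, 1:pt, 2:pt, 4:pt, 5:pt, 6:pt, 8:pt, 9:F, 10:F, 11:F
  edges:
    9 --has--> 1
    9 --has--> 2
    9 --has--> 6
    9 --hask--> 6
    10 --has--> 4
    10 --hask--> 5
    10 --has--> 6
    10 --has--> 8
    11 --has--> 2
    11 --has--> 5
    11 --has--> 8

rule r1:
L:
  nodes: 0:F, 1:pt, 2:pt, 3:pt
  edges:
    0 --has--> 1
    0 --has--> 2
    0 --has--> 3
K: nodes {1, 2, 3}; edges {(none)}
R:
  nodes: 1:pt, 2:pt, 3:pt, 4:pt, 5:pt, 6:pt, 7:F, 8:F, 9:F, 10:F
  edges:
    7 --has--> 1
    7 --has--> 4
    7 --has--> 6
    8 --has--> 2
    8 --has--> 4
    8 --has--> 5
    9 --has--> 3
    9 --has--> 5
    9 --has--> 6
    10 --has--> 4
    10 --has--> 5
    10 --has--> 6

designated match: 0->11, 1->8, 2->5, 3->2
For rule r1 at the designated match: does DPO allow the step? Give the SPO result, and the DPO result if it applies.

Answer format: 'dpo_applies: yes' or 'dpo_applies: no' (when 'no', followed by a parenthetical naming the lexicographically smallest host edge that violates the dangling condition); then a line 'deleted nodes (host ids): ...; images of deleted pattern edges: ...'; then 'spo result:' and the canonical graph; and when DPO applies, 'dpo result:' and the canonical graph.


dpo_applies: yes
deleted nodes (host ids): 11; images of deleted pattern edges: (11,2,has); (11,5,has); (11,8,has)
spo result:
nodes: 0:pt, 1:pt, 2:pt, 4:pt, 5:pt, 6:pt, 8:pt, 9:F, 10:F, 12:pt, 13:pt, 14:pt, 15:F, 16:F, 17:F, 18:F
edges: (9,1,has); (9,2,has); (9,6,has); (9,6,hask); (10,4,has); (10,5,hask); (10,6,has); (10,8,has); (15,8,has); (15,12,has); (15,14,has); (16,5,has); (16,12,has); (16,13,has); (17,2,has); (17,13,has); (17,14,has); (18,12,has); (18,13,has); (18,14,has)
dpo result:
nodes: 0:pt, 1:pt, 2:pt, 4:pt, 5:pt, 6:pt, 8:pt, 9:F, 10:F, 12:pt, 13:pt, 14:pt, 15:F, 16:F, 17:F, 18:F
edges: (9,1,has); (9,2,has); (9,6,has); (9,6,hask); (10,4,has); (10,5,hask); (10,6,has); (10,8,has); (15,8,has); (15,12,has); (15,14,has); (16,5,has); (16,12,has); (16,13,has); (17,2,has); (17,13,has); (17,14,has); (18,12,has); (18,13,has); (18,14,has)


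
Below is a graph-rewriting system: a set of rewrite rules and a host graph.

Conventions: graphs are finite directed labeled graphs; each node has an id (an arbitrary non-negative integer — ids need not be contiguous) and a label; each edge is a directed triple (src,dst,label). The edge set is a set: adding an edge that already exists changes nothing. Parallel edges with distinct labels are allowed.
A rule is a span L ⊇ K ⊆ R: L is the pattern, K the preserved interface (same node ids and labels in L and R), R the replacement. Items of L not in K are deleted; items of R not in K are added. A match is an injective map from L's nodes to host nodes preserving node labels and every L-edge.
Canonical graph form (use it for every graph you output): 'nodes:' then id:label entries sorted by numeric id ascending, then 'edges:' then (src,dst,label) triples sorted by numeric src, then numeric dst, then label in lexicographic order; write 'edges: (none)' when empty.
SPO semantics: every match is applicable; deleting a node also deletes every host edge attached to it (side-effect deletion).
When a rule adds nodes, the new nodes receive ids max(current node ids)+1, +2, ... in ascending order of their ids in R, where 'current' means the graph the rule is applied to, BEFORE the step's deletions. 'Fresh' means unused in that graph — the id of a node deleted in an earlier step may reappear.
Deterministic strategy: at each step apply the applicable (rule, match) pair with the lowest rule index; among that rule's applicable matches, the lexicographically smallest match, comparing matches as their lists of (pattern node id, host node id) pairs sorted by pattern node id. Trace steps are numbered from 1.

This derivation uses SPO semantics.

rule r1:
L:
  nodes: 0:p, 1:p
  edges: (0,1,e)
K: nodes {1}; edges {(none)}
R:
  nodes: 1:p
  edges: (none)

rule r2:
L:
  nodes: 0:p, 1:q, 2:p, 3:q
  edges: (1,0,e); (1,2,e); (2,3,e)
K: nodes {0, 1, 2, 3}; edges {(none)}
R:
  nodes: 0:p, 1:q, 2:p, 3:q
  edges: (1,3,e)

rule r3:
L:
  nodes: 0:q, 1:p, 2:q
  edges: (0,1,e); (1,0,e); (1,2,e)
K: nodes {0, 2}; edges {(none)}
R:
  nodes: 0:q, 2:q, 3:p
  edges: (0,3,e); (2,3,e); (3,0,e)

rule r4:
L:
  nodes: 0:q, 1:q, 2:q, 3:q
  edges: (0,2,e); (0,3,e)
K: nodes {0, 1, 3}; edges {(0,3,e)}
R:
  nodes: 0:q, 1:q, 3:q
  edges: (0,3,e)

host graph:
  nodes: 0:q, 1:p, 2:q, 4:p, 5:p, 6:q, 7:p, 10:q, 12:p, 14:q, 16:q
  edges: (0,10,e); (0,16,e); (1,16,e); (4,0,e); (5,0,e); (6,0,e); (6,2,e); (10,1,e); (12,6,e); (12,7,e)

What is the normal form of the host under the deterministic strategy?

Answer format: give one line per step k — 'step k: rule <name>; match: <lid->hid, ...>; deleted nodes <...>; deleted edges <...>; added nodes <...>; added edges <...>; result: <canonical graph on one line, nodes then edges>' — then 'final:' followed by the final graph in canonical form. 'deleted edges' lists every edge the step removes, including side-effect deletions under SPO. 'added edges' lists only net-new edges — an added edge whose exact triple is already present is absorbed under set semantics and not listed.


step 1: rule r1; match: 0->12, 1->7; deleted nodes 12; deleted edges (12,6,e); (12,7,e); added nodes (none); added edges (none); result: nodes: 0:q, 1:p, 2:q, 4:p, 5:p, 6:q, 7:p, 10:q, 14:q, 16:q edges: (0,10,e); (0,16,e); (1,16,e); (4,0,e); (5,0,e); (6,0,e); (6,2,e); (10,1,e)
step 2: rule r4; match: 0->0, 1->2, 2->10, 3->16; deleted nodes 10; deleted edges (0,10,e); (10,1,e); added nodes (none); added edges (none); result: nodes: 0:q, 1:p, 2:q, 4:p, 5:p, 6:q, 7:p, 14:q, 16:q edges: (0,16,e); (1,16,e); (4,0,e); (5,0,e); (6,0,e); (6,2,e)
step 3: rule r4; match: 0->6, 1->14, 2->0, 3->2; deleted nodes 0; deleted edges (0,16,e); (4,0,e); (5,0,e); (6,0,e); added nodes (none); added edges (none); result: nodes: 1:p, 2:q, 4:p, 5:p, 6:q, 7:p, 14:q, 16:q edges: (1,16,e); (6,2,e)
final:
nodes: 1:p, 2:q, 4:p, 5:p, 6:q, 7:p, 14:q, 16:q
edges: (1,16,e); (6,2,e)
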